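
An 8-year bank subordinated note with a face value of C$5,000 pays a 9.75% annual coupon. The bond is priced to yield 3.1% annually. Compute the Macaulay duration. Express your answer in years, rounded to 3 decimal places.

Periodic yield y = 0.031. Discount each cash flow and weight by its year:
  t   CF        PV=CF/(1+0.031)^t    t·PV
  1       487.50       472.8419       472.8419
  2       487.50       458.6245       917.2491
  3       487.50       444.8347     1,334.5040
  4       487.50       431.4594     1,725.8377
  5       487.50       418.4863     2,092.4317
  6       487.50       405.9033     2,435.4201
  7       487.50       393.6987     2,755.8908
  8     5,487.50     4,298.3840    34,387.0720
  Σ                  7,324.2329    46,121.2473
Price P = Σ PV = 7,324.2329.
Macaulay duration = Σ(t·PV) / P = 46,121.2473 / 7,324.2329 = 6.29708 years.

6.297 years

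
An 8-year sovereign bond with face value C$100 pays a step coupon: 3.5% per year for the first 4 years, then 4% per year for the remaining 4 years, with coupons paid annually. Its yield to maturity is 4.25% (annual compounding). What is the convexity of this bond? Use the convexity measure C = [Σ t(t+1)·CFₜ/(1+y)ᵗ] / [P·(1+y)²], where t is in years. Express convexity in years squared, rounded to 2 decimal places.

56.10

With y = 0.0425:
  t   CF        PV=CF/(1+0.0425)^t    t·PV        t(t+1)·PV
  1         3.50         3.3573         3.3573           6.7146
  2         3.50         3.2204         6.4409          19.3227
  3         3.50         3.0892         9.2675          37.0699
  4         3.50         2.9632        11.8529          59.2644
  5         4.00         3.2485        16.2424          97.4543
  6         4.00         3.1160        18.6963         130.8739
  7         4.00         2.9890        20.9231         167.3846
  8       104.00        74.5461       596.3687       5,367.3180
  Σ                     96.5297       683.1489       5,885.4023
P = 96.5297.
Convexity = Σ t(t+1)·PV / [P·(1+y)²] = 5,885.4023 / (96.5297 × 1.086806) = 56.10000.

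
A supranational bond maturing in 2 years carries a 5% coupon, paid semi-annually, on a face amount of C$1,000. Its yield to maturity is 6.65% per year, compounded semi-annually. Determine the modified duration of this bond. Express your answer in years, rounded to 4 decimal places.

Periodic yield y = 0.03325. First find Macaulay duration:
  t   CF        PV=CF/(1+0.03325)^t    t·PV
  1        25.00        24.1955        24.1955
  2        25.00        23.4169        46.8338
  3        25.00        22.6633        67.9900
  4     1,025.00       899.2951     3,597.1803
  Σ                    969.5708     3,736.1995
P = 969.5708; Macaulay duration = 3,736.1995 / 969.5708 = 3.85346 half-year periods = 1.92673 years.
Modified duration = D_Mac / (1 + y) = 1.92673 / 1.03325 = 1.86473 years.

1.8647 years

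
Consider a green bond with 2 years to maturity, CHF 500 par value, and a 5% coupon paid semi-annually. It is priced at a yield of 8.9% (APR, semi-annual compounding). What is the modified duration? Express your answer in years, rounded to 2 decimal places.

1.84 years

Periodic yield y = 0.0445. First find Macaulay duration:
  t   CF        PV=CF/(1+0.0445)^t    t·PV
  1        12.50        11.9674        11.9674
  2        12.50        11.4576        22.9152
  3        12.50        10.9694        32.9083
  4       512.50       430.5862     1,722.3447
  Σ                    464.9807     1,790.1357
P = 464.9807; Macaulay duration = 1,790.1357 / 464.9807 = 3.84991 half-year periods = 1.92496 years.
Modified duration = D_Mac / (1 + y) = 1.92496 / 1.0445 = 1.84295 years.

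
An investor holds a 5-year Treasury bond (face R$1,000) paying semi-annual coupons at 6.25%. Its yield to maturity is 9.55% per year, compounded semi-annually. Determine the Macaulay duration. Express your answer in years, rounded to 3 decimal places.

Periodic yield y = 0.04775. Discount each cash flow and weight by its period:
  t   CF        PV=CF/(1+0.04775)^t    t·PV
  1        31.25        29.8258        29.8258
  2        31.25        28.4665        56.9331
  3        31.25        27.1692        81.5076
  4        31.25        25.9310       103.7240
  5        31.25        24.7492       123.7461
  6        31.25        23.6213       141.7279
  7        31.25        22.5448       157.8136
  8        31.25        21.5173       172.1388
  9        31.25        20.5367       184.8304
  10    1,031.25       646.8257     6,468.2570
  Σ                    871.1877     7,520.5043
Price P = Σ PV = 871.1877.
Macaulay duration = Σ(t·PV) / P = 7,520.5043 / 871.1877 = 8.63247 half-year periods.
In years: 8.63247 / 2 = 4.31624 years.

4.316 years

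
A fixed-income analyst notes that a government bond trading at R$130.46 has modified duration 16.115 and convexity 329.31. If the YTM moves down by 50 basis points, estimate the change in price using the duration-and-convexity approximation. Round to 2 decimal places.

+R$11.05

Duration effect: -D_mod·Δy = -16.115 × (-0.005) = +0.080575
Convexity effect: ½·C·(Δy)² = 0.5 × 329.31 × (-0.005)² = +0.004116375
ΔP/P ≈ +0.080575 + 0.004116375 = +0.084691375
ΔP ≈ 130.46 × (+0.084691375) = +11.0488367825.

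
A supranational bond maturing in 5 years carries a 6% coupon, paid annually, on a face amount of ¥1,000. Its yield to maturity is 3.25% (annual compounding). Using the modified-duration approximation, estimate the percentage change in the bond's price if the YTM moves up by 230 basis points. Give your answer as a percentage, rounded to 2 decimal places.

-10.02%

Periodic yield y = 0.0325. Modified duration first:
  t   CF        PV=CF/(1+0.0325)^t    t·PV
  1        60.00        58.1114        58.1114
  2        60.00        56.2822       112.5644
  3        60.00        54.5106       163.5318
  4        60.00        52.7948       211.1791
  5     1,060.00       903.3490     4,516.7450
  Σ                  1,125.0480     5,062.1317
P = 1,125.0480; D_Mac = 4.49948 yrs; D_mod = 4.49948/(1+0.0325) = 4.35785 yrs.
ΔP/P ≈ -D_mod · Δy = -4.35785 × (+0.023) = -0.100231 = -10.0231%.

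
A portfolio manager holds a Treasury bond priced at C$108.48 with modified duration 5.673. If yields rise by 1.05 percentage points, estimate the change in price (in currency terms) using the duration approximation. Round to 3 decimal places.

-C$6.462

Duration approximation: ΔP/P ≈ -D_mod · Δy = -5.673 × (+0.0105) = -0.0595665.
ΔP ≈ 108.48 × (-0.0595665) = -6.46177392.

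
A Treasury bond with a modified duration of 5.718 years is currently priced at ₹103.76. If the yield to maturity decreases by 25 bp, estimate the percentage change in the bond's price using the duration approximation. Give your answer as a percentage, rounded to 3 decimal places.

+1.430%

Duration approximation: ΔP/P ≈ -D_mod · Δy = -5.718 × (-0.0025) = +0.014295.
As a percentage: +1.4295%.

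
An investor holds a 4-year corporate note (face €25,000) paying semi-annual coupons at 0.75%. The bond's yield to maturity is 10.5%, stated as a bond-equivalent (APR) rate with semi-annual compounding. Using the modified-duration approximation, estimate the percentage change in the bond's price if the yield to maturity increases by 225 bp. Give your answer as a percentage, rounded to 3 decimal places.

Periodic yield y = 0.0525. Modified duration first:
  t   CF        PV=CF/(1+0.0525)^t    t·PV
  1        93.75        89.0736        89.0736
  2        93.75        84.6305       169.2611
  3        93.75        80.4091       241.2272
  4        93.75        76.3982       305.5926
  5        93.75        72.5873       362.9366
  6        93.75        68.9666       413.7994
  7        93.75        65.5264       458.6850
  8    25,093.75    16,664.3635   133,314.9082
  Σ                 17,201.9552   135,355.4837
P = 17,201.9552; D_Mac = 7.86861 half-year periods = 3.93431 yrs; D_mod = 3.93431/(1+0.0525) = 3.73806 yrs.
ΔP/P ≈ -D_mod · Δy = -3.73806 × (+0.0225) = -0.084106 = -8.4106%.

-8.411%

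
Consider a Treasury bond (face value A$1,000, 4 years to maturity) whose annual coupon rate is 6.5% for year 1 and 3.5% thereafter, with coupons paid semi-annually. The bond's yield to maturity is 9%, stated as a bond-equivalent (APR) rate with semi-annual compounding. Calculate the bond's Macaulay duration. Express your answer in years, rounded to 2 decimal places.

Periodic yield y = 0.045. Discount each cash flow and weight by its period:
  t   CF        PV=CF/(1+0.045)^t    t·PV
  1        32.50        31.1005        31.1005
  2        32.50        29.7612        59.5224
  3        17.50        15.3352        46.0056
  4        17.50        14.6748        58.6993
  5        17.50        14.0429        70.2145
  6        17.50        13.4382        80.6291
  7        17.50        12.8595        90.0165
  8     1,017.50       715.4909     5,723.9269
  Σ                    846.7031     6,160.1147
Price P = Σ PV = 846.7031.
Macaulay duration = Σ(t·PV) / P = 6,160.1147 / 846.7031 = 7.27541 half-year periods.
In years: 7.27541 / 2 = 3.63771 years.

3.64 years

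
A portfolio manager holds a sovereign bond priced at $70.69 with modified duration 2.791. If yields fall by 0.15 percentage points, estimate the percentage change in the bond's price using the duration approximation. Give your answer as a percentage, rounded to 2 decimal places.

Duration approximation: ΔP/P ≈ -D_mod · Δy = -2.791 × (-0.0015) = +0.0041865.
As a percentage: +0.41865%.

+0.42%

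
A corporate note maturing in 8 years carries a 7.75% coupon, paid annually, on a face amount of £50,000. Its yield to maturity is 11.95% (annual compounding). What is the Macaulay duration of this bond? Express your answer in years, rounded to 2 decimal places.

6.01 years

Periodic yield y = 0.1195. Discount each cash flow and weight by its year:
  t   CF        PV=CF/(1+0.1195)^t    t·PV
  1     3,875.00     3,461.3667     3,461.3667
  2     3,875.00     3,091.8863     6,183.7725
  3     3,875.00     2,761.8457     8,285.5371
  4     3,875.00     2,467.0350     9,868.1401
  5     3,875.00     2,203.6936    11,018.4682
  6     3,875.00     1,968.4624    11,810.7743
  7     3,875.00     1,758.3407    12,308.3847
  8    53,875.00    21,837.0767   174,696.6137
  Σ                 39,549.7071   237,633.0573
Price P = Σ PV = 39,549.7071.
Macaulay duration = Σ(t·PV) / P = 237,633.0573 / 39,549.7071 = 6.00847 years.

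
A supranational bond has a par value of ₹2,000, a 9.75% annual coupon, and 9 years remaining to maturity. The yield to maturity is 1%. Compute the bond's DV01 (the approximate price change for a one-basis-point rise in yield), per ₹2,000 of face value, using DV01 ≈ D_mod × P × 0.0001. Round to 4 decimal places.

Periodic yield y = 0.01.
  t   CF        PV=CF/(1+0.01)^t    t·PV
  1       195.00       193.0693       193.0693
  2       195.00       191.1577       382.3155
  3       195.00       189.2651       567.7952
  4       195.00       187.3912       749.5647
  5       195.00       185.5358       927.6790
  6       195.00       183.6988     1,102.1929
  7       195.00       181.8800     1,273.1601
  8       195.00       180.0792     1,440.6338
  9     2,195.00     2,006.9759    18,062.7832
  Σ                  3,499.0531    24,699.1938
P = 3,499.0531; D_Mac = 7.05882 yrs; D_mod = 6.98893 yrs.
DV01 ≈ 6.98893 × 3,499.0531 × 0.0001 = 2.445465.

₹2.4455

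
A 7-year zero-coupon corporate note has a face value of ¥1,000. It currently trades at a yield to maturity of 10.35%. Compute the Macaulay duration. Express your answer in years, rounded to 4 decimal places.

A zero-coupon bond has a single cash flow at maturity, so its Macaulay duration equals its maturity: 7 years.

7.0000 years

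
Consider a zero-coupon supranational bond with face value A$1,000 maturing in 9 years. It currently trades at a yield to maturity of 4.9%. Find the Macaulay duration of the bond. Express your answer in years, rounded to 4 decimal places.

A zero-coupon bond has a single cash flow at maturity, so its Macaulay duration equals its maturity: 9 years.

9.0000 years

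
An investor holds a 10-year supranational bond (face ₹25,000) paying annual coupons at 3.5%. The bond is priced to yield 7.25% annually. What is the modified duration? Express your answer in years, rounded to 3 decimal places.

7.770 years

Periodic yield y = 0.0725. First find Macaulay duration:
  t   CF        PV=CF/(1+0.0725)^t    t·PV
  1       875.00       815.8508       815.8508
  2       875.00       760.7001     1,521.4001
  3       875.00       709.2774     2,127.8323
  4       875.00       661.3310     2,645.3238
  5       875.00       616.6256     3,083.1280
  6       875.00       574.9423     3,449.6537
  7       875.00       536.0767     3,752.5370
  8       875.00       499.8384     3,998.7075
  9       875.00       466.0498     4,194.4484
  10   25,875.00    12,850.1249   128,501.2493
  Σ                 18,490.8171   154,090.1309
P = 18,490.8171; Macaulay duration = 154,090.1309 / 18,490.8171 = 8.33333 years.
Modified duration = D_Mac / (1 + y) = 8.33333 / 1.0725 = 7.77001 years.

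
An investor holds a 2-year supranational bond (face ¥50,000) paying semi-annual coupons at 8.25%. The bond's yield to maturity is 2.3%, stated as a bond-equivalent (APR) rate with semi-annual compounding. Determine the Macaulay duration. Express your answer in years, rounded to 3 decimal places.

1.891 years

Periodic yield y = 0.0115. Discount each cash flow and weight by its period:
  t   CF        PV=CF/(1+0.0115)^t    t·PV
  1     2,062.50     2,039.0509     2,039.0509
  2     2,062.50     2,015.8684     4,031.7369
  3     2,062.50     1,992.9495     5,978.8485
  4    52,062.50    49,734.9253   198,939.7014
  Σ                 55,782.7942   210,989.3376
Price P = Σ PV = 55,782.7942.
Macaulay duration = Σ(t·PV) / P = 210,989.3376 / 55,782.7942 = 3.78234 half-year periods.
In years: 3.78234 / 2 = 1.89117 years.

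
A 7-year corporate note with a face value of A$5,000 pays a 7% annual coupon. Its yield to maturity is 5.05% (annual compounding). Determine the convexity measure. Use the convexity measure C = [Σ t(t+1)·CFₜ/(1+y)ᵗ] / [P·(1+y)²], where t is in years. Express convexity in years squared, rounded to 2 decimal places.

39.63

With y = 0.0505:
  t   CF        PV=CF/(1+0.0505)^t    t·PV        t(t+1)·PV
  1       350.00       333.1747       333.1747         666.3494
  2       350.00       317.1582       634.3164       1,902.9491
  3       350.00       301.9117       905.7350       3,622.9398
  4       350.00       287.3981     1,149.5922       5,747.9610
  5       350.00       273.5822     1,367.9108       8,207.4645
  6       350.00       260.4304     1,562.5825      10,938.0775
  7     5,350.00     3,789.4954    26,526.4678     212,211.7427
  Σ                  5,563.1505    32,479.7793     243,297.4840
P = 5,563.1505.
Convexity = Σ t(t+1)·PV / [P·(1+y)²] = 243,297.4840 / (5,563.1505 × 1.103550) = 39.63006.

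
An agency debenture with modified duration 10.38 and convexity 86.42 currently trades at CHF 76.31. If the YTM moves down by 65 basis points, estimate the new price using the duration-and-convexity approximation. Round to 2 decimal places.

CHF 81.60

Duration effect: -D_mod·Δy = -10.38 × (-0.0065) = +0.067470
Convexity effect: ½·C·(Δy)² = 0.5 × 86.42 × (-0.0065)² = +0.0018256225
ΔP/P ≈ +0.067470 + 0.0018256225 = +0.0692956225
New price ≈ 76.31 × (1 + 0.0692956225) = 81.597948952975.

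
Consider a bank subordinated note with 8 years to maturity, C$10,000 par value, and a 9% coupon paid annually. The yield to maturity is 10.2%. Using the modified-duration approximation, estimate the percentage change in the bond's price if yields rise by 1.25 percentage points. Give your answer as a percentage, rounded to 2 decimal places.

-6.76%

Periodic yield y = 0.102. Modified duration first:
  t   CF        PV=CF/(1+0.102)^t    t·PV
  1       900.00       816.6969       816.6969
  2       900.00       741.1043     1,482.2086
  3       900.00       672.5084     2,017.5253
  4       900.00       610.2617     2,441.0469
  5       900.00       553.7765     2,768.8826
  6       900.00       502.5195     3,015.1172
  7       900.00       456.0068     3,192.0478
  8    10,900.00     5,011.5693    40,092.5546
  Σ                  9,364.4435    55,826.0797
P = 9,364.4435; D_Mac = 5.96149 yrs; D_mod = 5.96149/(1+0.102) = 5.40970 yrs.
ΔP/P ≈ -D_mod · Δy = -5.40970 × (+0.0125) = -0.067621 = -6.7621%.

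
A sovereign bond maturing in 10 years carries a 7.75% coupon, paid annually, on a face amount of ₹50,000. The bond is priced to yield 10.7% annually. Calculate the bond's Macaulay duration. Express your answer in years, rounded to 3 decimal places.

7.014 years

Periodic yield y = 0.107. Discount each cash flow and weight by its year:
  t   CF        PV=CF/(1+0.107)^t    t·PV
  1     3,875.00     3,500.4517     3,500.4517
  2     3,875.00     3,162.1063     6,324.2126
  3     3,875.00     2,856.4646     8,569.3938
  4     3,875.00     2,580.3655    10,321.4619
  5     3,875.00     2,330.9535    11,654.7673
  6     3,875.00     2,105.6490    12,633.8941
  7     3,875.00     1,902.1220    13,314.8538
  8     3,875.00     1,718.2674    13,746.1389
  9     3,875.00     1,552.1837    13,969.6533
  10   53,875.00    19,494.4539   194,944.5393
  Σ                 41,203.0175   288,979.3666
Price P = Σ PV = 41,203.0175.
Macaulay duration = Σ(t·PV) / P = 288,979.3666 / 41,203.0175 = 7.01355 years.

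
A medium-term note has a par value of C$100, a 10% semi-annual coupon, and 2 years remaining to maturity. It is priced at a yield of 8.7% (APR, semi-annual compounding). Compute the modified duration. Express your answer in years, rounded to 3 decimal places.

1.786 years

Periodic yield y = 0.0435. First find Macaulay duration:
  t   CF        PV=CF/(1+0.0435)^t    t·PV
  1         5.00         4.7916         4.7916
  2         5.00         4.5918         9.1836
  3         5.00         4.4004        13.2012
  4       105.00        88.5563       354.2252
  Σ                    102.3401       381.4016
P = 102.3401; Macaulay duration = 381.4016 / 102.3401 = 3.72681 half-year periods = 1.86340 years.
Modified duration = D_Mac / (1 + y) = 1.86340 / 1.0435 = 1.78572 years.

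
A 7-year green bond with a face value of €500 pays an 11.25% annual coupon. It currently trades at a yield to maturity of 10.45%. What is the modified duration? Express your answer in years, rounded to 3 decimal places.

4.740 years

Periodic yield y = 0.1045. First find Macaulay duration:
  t   CF        PV=CF/(1+0.1045)^t    t·PV
  1        56.25        50.9280        50.9280
  2        56.25        46.1096        92.2191
  3        56.25        41.7470       125.2410
  4        56.25        37.7972       151.1888
  5        56.25        34.2211       171.1055
  6        56.25        30.9833       185.9000
  7       556.25       277.4023     1,941.8158
  Σ                    519.1885     2,718.3983
P = 519.1885; Macaulay duration = 2,718.3983 / 519.1885 = 5.23586 years.
Modified duration = D_Mac / (1 + y) = 5.23586 / 1.1045 = 4.74048 years.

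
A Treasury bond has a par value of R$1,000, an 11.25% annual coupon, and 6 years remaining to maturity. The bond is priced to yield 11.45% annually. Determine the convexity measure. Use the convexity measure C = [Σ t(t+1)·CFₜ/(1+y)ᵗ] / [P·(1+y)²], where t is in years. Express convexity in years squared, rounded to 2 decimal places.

23.97

With y = 0.1145:
  t   CF        PV=CF/(1+0.1145)^t    t·PV        t(t+1)·PV
  1       112.50       100.9421       100.9421         201.8843
  2       112.50        90.5717       181.1433         543.4300
  3       112.50        81.2666       243.7999         975.1997
  4       112.50        72.9176       291.6703       1,458.3515
  5       112.50        65.4263       327.1313       1,962.7881
  6     1,112.50       580.5232     3,483.1392      24,381.9745
  Σ                    991.6475     4,627.8263      29,523.6281
P = 991.6475.
Convexity = Σ t(t+1)·PV / [P·(1+y)²] = 29,523.6281 / (991.6475 × 1.242110) = 23.96913.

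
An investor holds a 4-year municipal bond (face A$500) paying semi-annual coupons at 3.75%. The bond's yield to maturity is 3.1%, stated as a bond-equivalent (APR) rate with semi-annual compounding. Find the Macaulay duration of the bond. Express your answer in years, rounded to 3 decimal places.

3.755 years

Periodic yield y = 0.0155. Discount each cash flow and weight by its period:
  t   CF        PV=CF/(1+0.0155)^t    t·PV
  1        9.375         9.2319         9.2319
  2        9.375         9.0910        18.1820
  3        9.375         8.9522        26.8567
  4        9.375         8.8156        35.2624
  5        9.375         8.6810        43.4052
  6        9.375         8.5485        51.2912
  7        9.375         8.4181        58.9264
  8      509.375       450.3998     3,603.1985
  Σ                    512.1382     3,846.3543
Price P = Σ PV = 512.1382.
Macaulay duration = Σ(t·PV) / P = 3,846.3543 / 512.1382 = 7.51038 half-year periods.
In years: 7.51038 / 2 = 3.75519 years.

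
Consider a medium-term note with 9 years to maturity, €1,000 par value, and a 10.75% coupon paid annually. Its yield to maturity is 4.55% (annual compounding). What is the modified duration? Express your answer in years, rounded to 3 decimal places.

Periodic yield y = 0.0455. First find Macaulay duration:
  t   CF        PV=CF/(1+0.0455)^t    t·PV
  1       107.50       102.8216       102.8216
  2       107.50        98.3468       196.6937
  3       107.50        94.0668       282.2004
  4       107.50        89.9730       359.8921
  5       107.50        86.0574       430.2871
  6       107.50        82.3122       493.8732
  7       107.50        78.7300       551.1099
  8       107.50        75.3037       602.4294
  9     1,107.50       742.0401     6,678.3613
  Σ                  1,449.6517     9,697.6687
P = 1,449.6517; Macaulay duration = 9,697.6687 / 1,449.6517 = 6.68965 years.
Modified duration = D_Mac / (1 + y) = 6.68965 / 1.0455 = 6.39852 years.

6.399 years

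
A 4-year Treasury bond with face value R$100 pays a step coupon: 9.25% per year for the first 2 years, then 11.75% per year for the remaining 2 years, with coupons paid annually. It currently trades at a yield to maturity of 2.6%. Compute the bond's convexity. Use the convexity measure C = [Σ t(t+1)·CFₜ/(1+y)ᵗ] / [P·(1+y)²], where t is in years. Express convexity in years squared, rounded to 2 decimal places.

With y = 0.026:
  t   CF        PV=CF/(1+0.026)^t    t·PV        t(t+1)·PV
  1         9.25         9.0156         9.0156          18.0312
  2         9.25         8.7871        17.5743          52.7228
  3        11.75        10.8792        32.6375         130.5500
  4       111.75       100.8459       403.3835       2,016.9173
  Σ                    129.5278       462.6108       2,218.2213
P = 129.5278.
Convexity = Σ t(t+1)·PV / [P·(1+y)²] = 2,218.2213 / (129.5278 × 1.052676) = 16.26849.

16.27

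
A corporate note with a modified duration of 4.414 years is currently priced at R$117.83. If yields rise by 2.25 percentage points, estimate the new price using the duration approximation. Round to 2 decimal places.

Duration approximation: ΔP/P ≈ -D_mod · Δy = -4.414 × (+0.0225) = -0.099315.
New price ≈ 117.83 × (1 - 0.099315) = 106.12771355.

R$106.13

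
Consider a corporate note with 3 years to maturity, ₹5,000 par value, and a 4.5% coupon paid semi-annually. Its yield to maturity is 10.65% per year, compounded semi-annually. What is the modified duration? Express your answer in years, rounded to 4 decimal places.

2.6801 years

Periodic yield y = 0.05325. First find Macaulay duration:
  t   CF        PV=CF/(1+0.05325)^t    t·PV
  1       112.50       106.8122       106.8122
  2       112.50       101.4121       202.8241
  3       112.50        96.2849       288.8547
  4       112.50        91.4169       365.6677
  5       112.50        86.7951       433.9755
  6     5,112.50     3,744.9370    22,469.6219
  Σ                  4,227.6582    23,867.7561
P = 4,227.6582; Macaulay duration = 23,867.7561 / 4,227.6582 = 5.64562 half-year periods = 2.82281 years.
Modified duration = D_Mac / (1 + y) = 2.82281 / 1.05325 = 2.68010 years.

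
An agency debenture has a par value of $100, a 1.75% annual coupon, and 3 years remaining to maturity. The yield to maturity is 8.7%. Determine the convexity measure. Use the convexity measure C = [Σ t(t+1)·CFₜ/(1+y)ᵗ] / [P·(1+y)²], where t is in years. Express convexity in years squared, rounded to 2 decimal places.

9.90

With y = 0.087:
  t   CF        PV=CF/(1+0.087)^t    t·PV        t(t+1)·PV
  1         1.75         1.6099         1.6099           3.2199
  2         1.75         1.4811         2.9622           8.8865
  3       101.75        79.2220       237.6660         950.6640
  Σ                     82.3130       242.2381         962.7703
P = 82.3130.
Convexity = Σ t(t+1)·PV / [P·(1+y)²] = 962.7703 / (82.3130 × 1.181569) = 9.89909.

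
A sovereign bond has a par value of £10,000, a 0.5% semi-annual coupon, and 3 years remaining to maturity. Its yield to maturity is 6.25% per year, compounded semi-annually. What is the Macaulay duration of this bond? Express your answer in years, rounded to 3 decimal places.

2.979 years

Periodic yield y = 0.03125. Discount each cash flow and weight by its period:
  t   CF        PV=CF/(1+0.03125)^t    t·PV
  1        25.00        24.2424        24.2424
  2        25.00        23.5078        47.0156
  3        25.00        22.7954        68.3863
  4        25.00        22.1047        88.4187
  5        25.00        21.4348       107.1742
  6    10,025.00     8,334.9042    50,009.4251
  Σ                  8,448.9894    50,344.6624
Price P = Σ PV = 8,448.9894.
Macaulay duration = Σ(t·PV) / P = 50,344.6624 / 8,448.9894 = 5.95866 half-year periods.
In years: 5.95866 / 2 = 2.97933 years.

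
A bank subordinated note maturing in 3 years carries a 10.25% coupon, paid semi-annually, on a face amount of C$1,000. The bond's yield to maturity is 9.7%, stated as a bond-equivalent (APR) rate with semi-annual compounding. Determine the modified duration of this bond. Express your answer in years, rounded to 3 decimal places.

2.537 years

Periodic yield y = 0.0485. First find Macaulay duration:
  t   CF        PV=CF/(1+0.0485)^t    t·PV
  1        51.25        48.8794        48.8794
  2        51.25        46.6184        93.2367
  3        51.25        44.4620       133.3859
  4        51.25        42.4053       169.6212
  5        51.25        40.4438       202.2189
  6     1,051.25       791.2166     4,747.2997
  Σ                  1,014.0254     5,394.6417
P = 1,014.0254; Macaulay duration = 5,394.6417 / 1,014.0254 = 5.32003 half-year periods = 2.66001 years.
Modified duration = D_Mac / (1 + y) = 2.66001 / 1.0485 = 2.53697 years.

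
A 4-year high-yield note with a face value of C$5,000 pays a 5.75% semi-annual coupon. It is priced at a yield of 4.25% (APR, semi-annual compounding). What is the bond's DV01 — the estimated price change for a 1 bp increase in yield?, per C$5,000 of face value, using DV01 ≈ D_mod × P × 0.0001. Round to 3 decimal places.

C$1.880

Periodic yield y = 0.02125.
  t   CF        PV=CF/(1+0.02125)^t    t·PV
  1       143.75       140.7589       140.7589
  2       143.75       137.8300       275.6600
  3       143.75       134.9620       404.8861
  4       143.75       132.1538       528.6151
  5       143.75       129.4039       647.0197
  6       143.75       126.7113       760.2680
  7       143.75       124.0747       868.5232
  8     5,143.75     4,347.3369    34,778.6951
  Σ                  5,273.2316    38,404.4260
P = 5,273.2316; D_Mac = 7.28290 half-year periods = 3.64145 yrs; D_mod = 3.56568 yrs.
DV01 ≈ 3.56568 × 5,273.2316 × 0.0001 = 1.880266.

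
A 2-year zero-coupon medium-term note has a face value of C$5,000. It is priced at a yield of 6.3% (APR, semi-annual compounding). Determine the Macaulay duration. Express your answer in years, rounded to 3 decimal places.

A zero-coupon bond has a single cash flow at maturity, so its Macaulay duration equals its maturity: 2 years.
(Equivalently: 4 semi-annual periods ÷ 2 = 2 years.)

2.000 years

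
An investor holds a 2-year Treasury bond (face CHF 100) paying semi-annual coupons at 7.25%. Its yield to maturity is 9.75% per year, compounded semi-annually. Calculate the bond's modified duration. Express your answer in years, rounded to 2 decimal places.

1.81 years

Periodic yield y = 0.04875. First find Macaulay duration:
  t   CF        PV=CF/(1+0.04875)^t    t·PV
  1        3.625         3.4565         3.4565
  2        3.625         3.2958         6.5916
  3        3.625         3.1426         9.4279
  4      103.625        85.6597       342.6389
  Σ                     95.5547       362.1149
P = 95.5547; Macaulay duration = 362.1149 / 95.5547 = 3.78961 half-year periods = 1.89480 years.
Modified duration = D_Mac / (1 + y) = 1.89480 / 1.04875 = 1.80673 years.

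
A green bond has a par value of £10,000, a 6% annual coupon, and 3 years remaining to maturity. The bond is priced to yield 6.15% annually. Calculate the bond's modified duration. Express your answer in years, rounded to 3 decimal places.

Periodic yield y = 0.0615. First find Macaulay duration:
  t   CF        PV=CF/(1+0.0615)^t    t·PV
  1       600.00       565.2379       565.2379
  2       600.00       532.4898     1,064.9795
  3    10,600.00     8,862.2882    26,586.8646
  Σ                  9,960.0158    28,217.0820
P = 9,960.0158; Macaulay duration = 28,217.0820 / 9,960.0158 = 2.83304 years.
Modified duration = D_Mac / (1 + y) = 2.83304 / 1.0615 = 2.66890 years.

2.669 years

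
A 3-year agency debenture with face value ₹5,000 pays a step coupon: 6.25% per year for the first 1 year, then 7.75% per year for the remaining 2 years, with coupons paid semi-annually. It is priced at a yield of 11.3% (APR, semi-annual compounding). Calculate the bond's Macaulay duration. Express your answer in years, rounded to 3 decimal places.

Periodic yield y = 0.0565. Discount each cash flow and weight by its period:
  t   CF        PV=CF/(1+0.0565)^t    t·PV
  1       156.25       147.8940       147.8940
  2       156.25       139.9848       279.9697
  3       193.75       164.2984       492.8951
  4       193.75       155.5119       622.0477
  5       193.75       147.1954       735.9769
  6     5,193.75     3,734.7715    22,408.6288
  Σ                  4,489.6560    24,687.4122
Price P = Σ PV = 4,489.6560.
Macaulay duration = Σ(t·PV) / P = 24,687.4122 / 4,489.6560 = 5.49873 half-year periods.
In years: 5.49873 / 2 = 2.74937 years.

2.749 years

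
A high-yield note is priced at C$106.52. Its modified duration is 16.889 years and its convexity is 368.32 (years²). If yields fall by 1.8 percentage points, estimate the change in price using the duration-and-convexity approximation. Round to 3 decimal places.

Duration effect: -D_mod·Δy = -16.889 × (-0.018) = +0.304002
Convexity effect: ½·C·(Δy)² = 0.5 × 368.32 × (-0.018)² = +0.05966784
ΔP/P ≈ +0.304002 + 0.05966784 = +0.36366984
ΔP ≈ 106.52 × (+0.36366984) = +38.7381113568.

+C$38.738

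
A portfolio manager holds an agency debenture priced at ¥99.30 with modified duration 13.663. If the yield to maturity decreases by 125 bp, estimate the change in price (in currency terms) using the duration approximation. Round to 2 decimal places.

Duration approximation: ΔP/P ≈ -D_mod · Δy = -13.663 × (-0.0125) = +0.1707875.
ΔP ≈ 99.30 × (+0.1707875) = +16.95919875.

+¥16.96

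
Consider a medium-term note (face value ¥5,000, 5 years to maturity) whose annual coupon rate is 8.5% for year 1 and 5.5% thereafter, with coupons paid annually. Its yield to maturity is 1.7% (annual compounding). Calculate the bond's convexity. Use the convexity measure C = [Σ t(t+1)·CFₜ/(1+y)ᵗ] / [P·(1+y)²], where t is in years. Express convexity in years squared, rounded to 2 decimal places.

With y = 0.017:
  t   CF        PV=CF/(1+0.017)^t    t·PV        t(t+1)·PV
  1       425.00       417.8958       417.8958         835.7915
  2       275.00       265.8831       531.7663       1,595.2988
  3       275.00       261.4387       784.3160       3,137.2641
  4       275.00       257.0685     1,028.2740       5,141.3702
  5     5,275.00     4,848.6150    24,243.0749     145,458.4495
  Σ                  6,050.9011    27,005.3270     156,168.1742
P = 6,050.9011.
Convexity = Σ t(t+1)·PV / [P·(1+y)²] = 156,168.1742 / (6,050.9011 × 1.034289) = 24.95345.

24.95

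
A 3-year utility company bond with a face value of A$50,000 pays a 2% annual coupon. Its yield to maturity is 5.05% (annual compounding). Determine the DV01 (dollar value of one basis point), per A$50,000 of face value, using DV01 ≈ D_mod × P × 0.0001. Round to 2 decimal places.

A$12.83

Periodic yield y = 0.0505.
  t   CF        PV=CF/(1+0.0505)^t    t·PV
  1     1,000.00       951.9277       951.9277
  2     1,000.00       906.1663     1,812.3325
  3    51,000.00    43,992.8407   131,978.5220
  Σ                 45,850.9346   134,742.7822
P = 45,850.9346; D_Mac = 2.93871 yrs; D_mod = 2.79744 yrs.
DV01 ≈ 2.79744 × 45,850.9346 × 0.0001 = 12.826538.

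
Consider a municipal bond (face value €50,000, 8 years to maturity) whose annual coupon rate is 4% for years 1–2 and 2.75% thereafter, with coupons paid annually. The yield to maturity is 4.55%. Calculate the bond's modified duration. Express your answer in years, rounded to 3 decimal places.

6.777 years

Periodic yield y = 0.0455. First find Macaulay duration:
  t   CF        PV=CF/(1+0.0455)^t    t·PV
  1     2,000.00     1,912.9603     1,912.9603
  2     2,000.00     1,829.7086     3,659.4171
  3     1,375.00     1,203.1800     3,609.5399
  4     1,375.00     1,150.8177     4,603.2710
  5     1,375.00     1,100.7343     5,503.6717
  6     1,375.00     1,052.8305     6,316.9833
  7     1,375.00     1,007.0115     7,049.0806
  8    51,375.00    35,988.1513   287,905.2104
  Σ                 45,245.3943   320,560.1342
P = 45,245.3943; Macaulay duration = 320,560.1342 / 45,245.3943 = 7.08492 years.
Modified duration = D_Mac / (1 + y) = 7.08492 / 1.0455 = 6.77659 years.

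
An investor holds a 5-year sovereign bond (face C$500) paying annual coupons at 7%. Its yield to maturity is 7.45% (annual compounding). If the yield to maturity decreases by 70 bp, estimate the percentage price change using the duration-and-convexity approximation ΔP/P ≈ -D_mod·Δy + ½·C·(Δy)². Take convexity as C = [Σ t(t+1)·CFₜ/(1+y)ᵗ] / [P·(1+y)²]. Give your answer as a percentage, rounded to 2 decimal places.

+2.91%

With y = 0.0745:
  t   CF        PV=CF/(1+0.0745)^t    t·PV        t(t+1)·PV
  1        35.00        32.5733        32.5733          65.1466
  2        35.00        30.3148        60.6297         181.8890
  3        35.00        28.2130        84.6389         338.5556
  4        35.00        26.2568       105.0273         525.1367
  5       535.00       373.5267     1,867.6336      11,205.8018
  Σ                    490.8847     2,150.5028      12,316.5297
P = 490.8847; D_Mac = 4.38087 yrs; D_mod = 4.07713 yrs; C = 21.73182.
Duration effect: -4.07713 × (-0.007) = +0.028540
Convexity effect: 0.5 × 21.73182 × (-0.007)² = +0.0005324
ΔP/P ≈ +0.028540 + 0.0005324 = +0.029072 = +2.9072%.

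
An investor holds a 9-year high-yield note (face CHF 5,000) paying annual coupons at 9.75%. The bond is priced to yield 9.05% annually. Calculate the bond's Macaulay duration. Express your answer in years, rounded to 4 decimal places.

6.4403 years

Periodic yield y = 0.0905. Discount each cash flow and weight by its year:
  t   CF        PV=CF/(1+0.0905)^t    t·PV
  1       487.50       447.0426       447.0426
  2       487.50       409.9428       819.8856
  3       487.50       375.9219     1,127.7657
  4       487.50       344.7243     1,378.8973
  5       487.50       316.1158     1,580.5792
  6       487.50       289.8816     1,739.2894
  7       487.50       265.8245     1,860.7712
  8       487.50       243.7638     1,950.1106
  9     5,487.50     2,516.1904    22,645.7138
  Σ                  5,209.4078    33,550.0555
Price P = Σ PV = 5,209.4078.
Macaulay duration = Σ(t·PV) / P = 33,550.0555 / 5,209.4078 = 6.44028 years.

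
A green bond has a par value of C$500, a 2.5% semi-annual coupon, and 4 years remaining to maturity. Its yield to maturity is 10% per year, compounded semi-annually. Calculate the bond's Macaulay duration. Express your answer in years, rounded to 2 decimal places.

Periodic yield y = 0.05. Discount each cash flow and weight by its period:
  t   CF        PV=CF/(1+0.05)^t    t·PV
  1         6.25         5.9524         5.9524
  2         6.25         5.6689        11.3379
  3         6.25         5.3990        16.1970
  4         6.25         5.1419        20.5676
  5         6.25         4.8970        24.4852
  6         6.25         4.6638        27.9831
  7         6.25         4.4418        31.0923
  8       506.25       342.6499     2,741.1994
  Σ                    378.8148     2,878.8148
Price P = Σ PV = 378.8148.
Macaulay duration = Σ(t·PV) / P = 2,878.8148 / 378.8148 = 7.59953 half-year periods.
In years: 7.59953 / 2 = 3.79977 years.

3.80 years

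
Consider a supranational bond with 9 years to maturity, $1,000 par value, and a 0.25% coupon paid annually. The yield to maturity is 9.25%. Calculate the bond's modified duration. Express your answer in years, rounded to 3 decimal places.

8.104 years

Periodic yield y = 0.0925. First find Macaulay duration:
  t   CF        PV=CF/(1+0.0925)^t    t·PV
  1         2.50         2.2883         2.2883
  2         2.50         2.0946         4.1892
  3         2.50         1.9172         5.7517
  4         2.50         1.7549         7.0196
  5         2.50         1.6063         8.0316
  6         2.50         1.4703         8.8219
  7         2.50         1.3458         9.4208
  8         2.50         1.2319         9.8550
  9     1,002.50       452.1592     4,069.4328
  Σ                    465.8686     4,124.8110
P = 465.8686; Macaulay duration = 4,124.8110 / 465.8686 = 8.85402 years.
Modified duration = D_Mac / (1 + y) = 8.85402 / 1.0925 = 8.10437 years.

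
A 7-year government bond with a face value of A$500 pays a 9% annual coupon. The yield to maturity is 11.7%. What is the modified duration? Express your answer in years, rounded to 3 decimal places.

Periodic yield y = 0.117. First find Macaulay duration:
  t   CF        PV=CF/(1+0.117)^t    t·PV
  1        45.00        40.2865        40.2865
  2        45.00        36.0667        72.1334
  3        45.00        32.2889        96.8666
  4        45.00        28.9068       115.6271
  5        45.00        25.8789       129.3947
  6        45.00        23.1683       139.0096
  7       545.00       251.2027     1,758.4188
  Σ                    437.7987     2,351.7368
P = 437.7987; Macaulay duration = 2,351.7368 / 437.7987 = 5.37173 years.
Modified duration = D_Mac / (1 + y) = 5.37173 / 1.117 = 4.80907 years.

4.809 years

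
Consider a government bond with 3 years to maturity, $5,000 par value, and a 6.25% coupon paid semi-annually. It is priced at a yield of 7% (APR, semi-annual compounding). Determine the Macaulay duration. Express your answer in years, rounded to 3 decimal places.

Periodic yield y = 0.035. Discount each cash flow and weight by its period:
  t   CF        PV=CF/(1+0.035)^t    t·PV
  1       156.25       150.9662       150.9662
  2       156.25       145.8610       291.7221
  3       156.25       140.9285       422.7856
  4       156.25       136.1628       544.6514
  5       156.25       131.5583       657.7915
  6     5,156.25     4,194.6127    25,167.6762
  Σ                  4,900.0896    27,235.5930
Price P = Σ PV = 4,900.0896.
Macaulay duration = Σ(t·PV) / P = 27,235.5930 / 4,900.0896 = 5.55818 half-year periods.
In years: 5.55818 / 2 = 2.77909 years.

2.779 years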